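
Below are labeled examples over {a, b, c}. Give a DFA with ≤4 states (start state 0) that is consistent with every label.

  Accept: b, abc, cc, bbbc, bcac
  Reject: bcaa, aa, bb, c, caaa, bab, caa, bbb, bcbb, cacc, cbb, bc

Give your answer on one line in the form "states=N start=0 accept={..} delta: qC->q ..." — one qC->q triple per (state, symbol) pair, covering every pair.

states=3 start=0 accept={0,1} delta: 0a->1 0b->1 0c->2 1a->2 1b->2 1c->2 2a->2 2b->2 2c->0

Fold the examples into a partial DFA from state 0: repeatedly fix the first undefined (state, symbol) met by the shortest-then-alphabetical prefix, trying targets in increasing order and rejecting any under which an Accept and a Reject string meet in one state with the same remainder; add a state when all current targets are rejected. Accepting states are where Accept strings end.
a: 0a undefined. 0a->0: no, abc/bc meet in 0 with "bc" left. Open state 1: 0a->1.
b: 0b undefined. 0b->0: no, b/bb meet in 0. 0b->1: ok.
c: 0c undefined. 0c->0: no, cc/c meet in 0. 0c->1: no, b/c meet in 1. Open state 2: 0c->2.
aa: 1a undefined. 1a->0: no, b/bab meet in 1. 1a->1: no, b/aa meet in 1. 1a->2: ok.
ab: 1b undefined. 1b->0: no, b/bbb meet in 1. 1b->1: no, b/bb meet in 1. 1b->2: ok.
bc: 1c undefined. 1c->0: no, bcac/bc meet in 0. 1c->1: no, b/bc meet in 1. 1c->2: ok.
ca: 2a undefined. 2a->0: no, b/bcaa meet in 1. 2a->1: no, b/caaa meet in 1. 2a->2: ok.
cb: 2b undefined. 2b->0: no, b/bcbb meet in 1. 2b->1: no, b/bab meet in 1. 2b->2: ok.
cc: 2c undefined. 2c->0: ok.
All examples now run through 3 states with every (state, symbol) defined. Accept strings end in {0,1}, Reject strings end in {2}; accept={0,1}.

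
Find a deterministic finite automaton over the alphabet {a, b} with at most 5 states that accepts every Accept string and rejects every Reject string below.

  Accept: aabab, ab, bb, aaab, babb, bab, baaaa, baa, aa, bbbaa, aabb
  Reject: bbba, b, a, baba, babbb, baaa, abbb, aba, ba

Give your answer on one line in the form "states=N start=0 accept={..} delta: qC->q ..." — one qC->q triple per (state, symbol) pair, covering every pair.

states=4 start=0 accept={0,3} delta: 0a->1 0b->2 1a->0 1b->3 2a->1 2b->0 3a->1 3b->0

Fold the examples into a partial DFA from state 0: repeatedly fix the first undefined (state, symbol) met by the shortest-then-alphabetical prefix, trying targets in increasing order and rejecting any under which an Accept and a Reject string meet in one state with the same remainder; add a state when all current targets are rejected. Accepting states are where Accept strings end.
a: 0a undefined. 0a->0: no, ab/b meet in 0 with "b" left. Open state 1: 0a->1.
b: 0b undefined. 0b->0: no, bb/b meet in 0. 0b->1: no, aa/ba meet in 1 with "a" left. Open state 2: 0b->2.
aa: 1a undefined. 1a->0: ok.
ab: 1b undefined. 1b->0: no, bb/abbb meet in 2 with "b" left. 1b->1: no, ab/a meet in 1. 1b->2: no, ab/b meet in 2. Open state 3: 1b->3.
ba: 2a undefined. 2a->0: no, aabab/b meet in 2. 2a->1: ok.
bb: 2b undefined. 2b->0: ok.
aba: 3a undefined. 3a->0: no, bb/baba meet in 0. 3a->1: ok.
abb: 3b undefined. 3b->0: ok.
All examples now run through 4 states with every (state, symbol) defined. Accept strings end in {0,3}, Reject strings end in {1,2}; accept={0,3}.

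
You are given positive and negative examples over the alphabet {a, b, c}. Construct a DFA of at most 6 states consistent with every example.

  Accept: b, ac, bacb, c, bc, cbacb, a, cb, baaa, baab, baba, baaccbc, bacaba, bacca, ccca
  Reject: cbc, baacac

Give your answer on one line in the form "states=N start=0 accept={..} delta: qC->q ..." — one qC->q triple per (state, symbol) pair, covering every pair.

states=3 start=0 accept={0,1} delta: 0a->0 0b->0 0c->1 1a->1 1b->1 1c->2 2a->0 2b->0 2c->0

Fold the examples into a partial DFA from state 0: repeatedly fix the first undefined (state, symbol) met by the shortest-then-alphabetical prefix, trying targets in increasing order and rejecting any under which an Accept and a Reject string meet in one state with the same remainder; add a state when all current targets are rejected. Accepting states are where Accept strings end.
a: 0a undefined. 0a->0: ok.
b: 0b undefined. 0b->0: ok.
c: 0c undefined. 0c->0: no, b/cbc meet in 0. Open state 1: 0c->1.
cb: 1b undefined. 1b->0: no, ac/cbc meet in 1. 1b->1: ok.
cc: 1c undefined. 1c->0: no, b/cbc meet in 0. 1c->1: no, ac/cbc meet in 1. Open state 2: 1c->2.
cba: 1a undefined. 1a->0: no, ac/baacac meet in 1. 1a->1: ok.
ccc: 2c undefined. 2c->0: ok.
bacca: 2a undefined. 2a->0: ok.
cbacb: 2b undefined. 2b->0: ok.
All examples now run through 3 states with every (state, symbol) defined. Accept strings end in {0,1}, Reject strings end in {2}; accept={0,1}.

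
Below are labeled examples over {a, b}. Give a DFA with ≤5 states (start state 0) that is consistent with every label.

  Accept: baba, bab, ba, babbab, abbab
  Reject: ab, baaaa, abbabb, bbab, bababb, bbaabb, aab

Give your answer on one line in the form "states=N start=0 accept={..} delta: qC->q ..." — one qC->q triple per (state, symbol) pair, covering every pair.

Grow the machine one transition at a time. Run the examples from 0; the earliest place one falls off (shortest prefix, ties alphabetical) gets sent to the lowest-numbered state that keeps every Accept/Reject pair distinguishable — a pair clashes when both reach the same state with identical unread suffix — and to a fresh state only if none does.
a: 0a undefined. 0a->0: no, abbab/bbab meet in 0 with "bbab" left. Open state 1: 0a->1.
b: 0b undefined. 0b->0: no, bab/ab meet in 1 with "b" left. 0b->1: no, bab/aab meet in 1 with "ab" left. Open state 2: 0b->2.
aa: 1a undefined. 1a->0: ok.
ab: 1b undefined. 1b->0: ok.
ba: 2a undefined. 2a->0: no, baba/ab meet in 0. 2a->1: no, bab/ab meet in 0. 2a->2: no, ba/baaaa meet in 2. Open state 3: 2a->3.
bb: 2b undefined. 2b->0: ok.
baa: 3a undefined. 3a->0: ok.
bab: 3b undefined. 3b->0: no, bab/ab meet in 0. 3b->1: no, baba/ab meet in 0. 3b->2: no, bab/aab meet in 2. 3b->3: no, baba/ab meet in 0. Open state 4: 3b->4.
baba: 4a undefined. 4a->0: no, baba/ab meet in 0. 4a->1: ok.
babb: 4b undefined. 4b->0: no, babbab/ab meet in 0. 4b->1: no, baba/abbabb meet in 1. 4b->2: ok.
All examples now run through 5 states with every (state, symbol) defined. Accept strings end in {1,3,4}, Reject strings end in {0,2}; accept={1,3,4}.

states=5 start=0 accept={1,3,4} delta: 0a->1 0b->2 1a->0 1b->0 2a->3 2b->0 3a->0 3b->4 4a->1 4b->2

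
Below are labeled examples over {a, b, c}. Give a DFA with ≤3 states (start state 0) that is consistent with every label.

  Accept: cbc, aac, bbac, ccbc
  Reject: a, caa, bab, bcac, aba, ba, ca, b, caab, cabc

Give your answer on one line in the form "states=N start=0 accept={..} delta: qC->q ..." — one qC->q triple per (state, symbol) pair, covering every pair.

states=3 start=0 accept={1} delta: 0a->0 0b->0 0c->1 1a->2 1b->0 1c->0 2a->0 2b->1 2c->0

State merging on the prefix tree: take the shortest (then alphabetical) example prefix whose next move is undefined and point that move at state 0, else 1, else 2, ...; a target is out if some Accept/Reject pair would then sit in one state with the same input left (inseparable). If every existing state is out, open a new one.
a: 0a undefined. 0a->0: ok.
b: 0b undefined. 0b->0: ok.
c: 0c undefined. 0c->0: no, cbc/a meet in 0. Open state 1: 0c->1.
ca: 1a undefined. 1a->0: no, aac/bcac meet in 1. 1a->1: no, cbc/cabc meet in 1 with "bc" left. Open state 2: 1a->2.
cb: 1b undefined. 1b->0: ok.
cc: 1c undefined. 1c->0: ok.
caa: 2a undefined. 2a->0: ok.
cab: 2b undefined. 2b->0: no, cbc/cabc meet in 1. 2b->1: ok.
bcac: 2c undefined. 2c->0: ok.
All examples now run through 3 states with every (state, symbol) defined. Accept strings end in {1}, Reject strings end in {0,2}; accept={1}.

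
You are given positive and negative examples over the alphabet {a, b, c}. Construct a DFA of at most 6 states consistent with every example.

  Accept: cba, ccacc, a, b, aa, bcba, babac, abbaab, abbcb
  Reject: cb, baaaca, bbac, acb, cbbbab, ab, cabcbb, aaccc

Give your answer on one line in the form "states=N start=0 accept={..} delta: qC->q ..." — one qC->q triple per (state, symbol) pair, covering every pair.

Grow the machine one transition at a time. Run the examples from 0; the earliest place one falls off (shortest prefix, ties alphabetical) gets sent to the lowest-numbered state that keeps every Accept/Reject pair distinguishable — a pair clashes when both reach the same state with identical unread suffix — and to a fresh state only if none does.
a: 0a undefined. 0a->0: no, b/ab meet in 0 with "b" left. Open state 1: 0a->1.
b: 0b undefined. 0b->0: ok.
c: 0c undefined. 0c->0: no, b/cb meet in 0. 0c->1: ok.
aa: 1a undefined. 1a->0: ok.
ab: 1b undefined. 1b->0: no, b/cb meet in 0. 1b->1: no, cba/cbbbab meet in 0. Open state 2: 1b->2.
ac: 1c undefined. 1c->0: no, ccacc/baaaca meet in 1. 1c->1: no, ccacc/bbac meet in 1. 1c->2: no, cba/baaaca meet in 2 with "a" left. Open state 3: 1c->3.
abb: 2b undefined. 2b->0: no, b/cabcbb meet in 0. 2b->1: no, a/cabcbb meet in 1. 2b->2: ok.
acb: 3b undefined. 3b->0: no, b/acb meet in 0. 3b->1: no, a/acb meet in 1. 3b->2: ok.
cba: 2a undefined. 2a->0: no, cba/cbbbab meet in 0. 2a->1: no, babac/bbac meet in 3. 2a->2: no, cba/cb meet in 2. 2a->3: no, cba/bbac meet in 3. Open state 4: 2a->4.
cca: 3a undefined. 3a->0: no, ccacc/bbac meet in 3. 3a->1: no, ccacc/aaccc meet in 3 with "c" left. 3a->2: ok.
abbc: 2c undefined. 2c->0: ok.
aaccc: 3c undefined. 3c->0: no, b/aaccc meet in 0. 3c->1: no, ccacc/aaccc meet in 1. 3c->2: ok.
abbaa: 4a undefined. 4a->0: ok.
babac: 4c undefined. 4c->0: ok.
cbbbab: 4b undefined. 4b->0: no, b/cbbbab meet in 0. 4b->1: no, ccacc/cbbbab meet in 1. 4b->2: ok.
All examples now run through 5 states with every (state, symbol) defined. Accept strings end in {0,1,4}, Reject strings end in {2,3}; accept={0,1,4}.

states=5 start=0 accept={0,1,4} delta: 0a->1 0b->0 0c->1 1a->0 1b->2 1c->3 2a->4 2b->2 2c->0 3a->2 3b->2 3c->2 4a->0 4b->2 4c->0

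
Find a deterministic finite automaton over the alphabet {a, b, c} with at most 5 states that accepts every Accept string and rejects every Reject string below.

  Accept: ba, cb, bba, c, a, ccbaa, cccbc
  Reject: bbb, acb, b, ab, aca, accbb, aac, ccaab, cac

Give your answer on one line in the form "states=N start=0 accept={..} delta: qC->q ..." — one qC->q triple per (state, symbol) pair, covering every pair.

State merging on the prefix tree: take the shortest (then alphabetical) example prefix whose next move is undefined and point that move at state 0, else 1, else 2, ...; a target is out if some Accept/Reject pair would then sit in one state with the same input left (inseparable). If every existing state is out, open a new one.
a: 0a undefined. 0a->0: no, cb/acb meet in 0 with "cb" left. Open state 1: 0a->1.
b: 0b undefined. 0b->0: ok.
c: 0c undefined. 0c->0: no, cb/bbb meet in 0. 0c->1: no, cb/ab meet in 1 with "b" left. Open state 2: 0c->2.
aa: 1a undefined. 1a->0: no, c/aac meet in 2. 1a->1: ok.
ab: 1b undefined. 1b->0: ok.
ac: 1c undefined. 1c->0: no, ba/aca meet in 1. 1c->1: no, ba/aca meet in 1. 1c->2: no, cb/acb meet in 2 with "b" left. Open state 3: 1c->3.
ca: 2a undefined. 2a->0: no, c/cac meet in 2. 2a->1: ok.
cb: 2b undefined. 2b->0: no, cb/bbb meet in 0. 2b->1: ok.
cc: 2c undefined. 2c->0: no, cccbc/aac meet in 3. 2c->1: ok.
aca: 3a undefined. 3a->0: ok.
acb: 3b undefined. 3b->0: ok.
acc: 3c undefined. 3c->0: ok.
All examples now run through 4 states with every (state, symbol) defined. Accept strings end in {1,2}, Reject strings end in {0,3}; accept={1,2}.

states=4 start=0 accept={1,2} delta: 0a->1 0b->0 0c->2 1a->1 1b->0 1c->3 2a->1 2b->1 2c->1 3a->0 3b->0 3c->0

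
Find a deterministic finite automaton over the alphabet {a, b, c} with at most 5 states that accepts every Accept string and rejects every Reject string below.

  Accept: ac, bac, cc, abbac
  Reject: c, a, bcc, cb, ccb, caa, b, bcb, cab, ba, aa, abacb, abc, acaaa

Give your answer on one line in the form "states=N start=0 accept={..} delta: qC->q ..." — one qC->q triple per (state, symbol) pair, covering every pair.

states=3 start=0 accept={2} delta: 0a->1 0b->1 0c->1 1a->1 1b->0 1c->2 2a->0 2b->0 2c->0

State merging on the prefix tree: take the shortest (then alphabetical) example prefix whose next move is undefined and point that move at state 0, else 1, else 2, ...; a target is out if some Accept/Reject pair would then sit in one state with the same input left (inseparable). If every existing state is out, open a new one.
a: 0a undefined. 0a->0: no, ac/c meet in 0 with "c" left. Open state 1: 0a->1.
b: 0b undefined. 0b->0: no, cc/bcc meet in 0 with "cc" left. 0b->1: ok.
c: 0c undefined. 0c->0: no, cc/c meet in 0. 0c->1: ok.
aa: 1a undefined. 1a->0: no, bac/c meet in 1. 1a->1: ok.
ab: 1b undefined. 1b->0: ok.
ac: 1c undefined. 1c->0: no, ac/cb meet in 0. 1c->1: no, ac/c meet in 1. Open state 2: 1c->2.
aca: 2a undefined. 2a->0: ok.
bcb: 2b undefined. 2b->0: ok.
bcc: 2c undefined. 2c->0: ok.
All examples now run through 3 states with every (state, symbol) defined. Accept strings end in {2}, Reject strings end in {0,1}; accept={2}.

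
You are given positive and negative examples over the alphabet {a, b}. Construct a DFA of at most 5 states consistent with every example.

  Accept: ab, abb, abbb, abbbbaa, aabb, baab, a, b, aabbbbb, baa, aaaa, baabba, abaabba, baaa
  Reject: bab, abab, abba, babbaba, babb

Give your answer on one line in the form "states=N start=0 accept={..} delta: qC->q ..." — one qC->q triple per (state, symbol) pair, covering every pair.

Grow the machine one transition at a time. Run the examples from 0; the earliest place one falls off (shortest prefix, ties alphabetical) gets sent to the lowest-numbered state that keeps every Accept/Reject pair distinguishable — a pair clashes when both reach the same state with identical unread suffix — and to a fresh state only if none does.
a: 0a undefined. 0a->0: ok.
b: 0b undefined. 0b->0: no, ab/bab meet in 0. Open state 1: 0b->1.
ba: 1a undefined. 1a->0: no, ab/bab meet in 1. 1a->1: no, abb/bab meet in 1 with "b" left. Open state 2: 1a->2.
abb: 1b undefined. 1b->0: no, abb/abba meet in 0. 1b->1: ok.
baa: 2a undefined. 2a->0: no, baabba/abba meet in 2. 2a->1: no, baabba/abba meet in 2. 2a->2: no, abbbbaa/abba meet in 2. Open state 3: 2a->3.
bab: 2b undefined. 2b->0: no, ab/babb meet in 1. 2b->1: no, ab/bab meet in 1. 2b->2: ok.
baaa: 3a undefined. 3a->0: ok.
baab: 3b undefined. 3b->0: no, baab/babbaba meet in 0. 3b->1: no, baabba/bab meet in 2. 3b->2: no, abbbbaa/babbaba meet in 3. 3b->3: no, a/babbaba meet in 0. Open state 4: 3b->4.
baabb: 4b undefined. 4b->0: ok.
babbaba: 4a undefined. 4a->0: no, a/babbaba meet in 0. 4a->1: no, ab/babbaba meet in 1. 4a->2: ok.
All examples now run through 5 states with every (state, symbol) defined. Accept strings end in {0,1,3,4}, Reject strings end in {2}; accept={0,1,3,4}.

states=5 start=0 accept={0,1,3,4} delta: 0a->0 0b->1 1a->2 1b->1 2a->3 2b->2 3a->0 3b->4 4a->2 4b->0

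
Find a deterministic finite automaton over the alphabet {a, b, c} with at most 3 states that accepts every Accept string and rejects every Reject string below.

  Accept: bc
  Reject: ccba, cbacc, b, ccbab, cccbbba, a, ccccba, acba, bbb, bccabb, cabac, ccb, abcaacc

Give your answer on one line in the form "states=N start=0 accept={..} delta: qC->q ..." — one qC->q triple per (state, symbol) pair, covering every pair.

State merging on the prefix tree: take the shortest (then alphabetical) example prefix whose next move is undefined and point that move at state 0, else 1, else 2, ...; a target is out if some Accept/Reject pair would then sit in one state with the same input left (inseparable). If every existing state is out, open a new one.
a: 0a undefined. 0a->0: ok.
b: 0b undefined. 0b->0: ok.
c: 0c undefined. 0c->0: no, bc/ccba meet in 0. Open state 1: 0c->1.
ca: 1a undefined. 1a->0: no, bc/cabac meet in 1. 1a->1: ok.
cb: 1b undefined. 1b->0: no, bc/cabac meet in 1. 1b->1: no, bc/acba meet in 1. Open state 2: 1b->2.
cc: 1c undefined. 1c->0: no, bc/abcaacc meet in 1. 1c->1: no, bc/abcaacc meet in 1. 1c->2: ok.
cba: 2a undefined. 2a->0: no, bc/cabac meet in 1. 2a->1: no, bc/acba meet in 1. 2a->2: ok.
ccb: 2b undefined. 2b->0: ok.
ccc: 2c undefined. 2c->0: no, bc/cbacc meet in 1. 2c->1: no, bc/cabac meet in 1. 2c->2: ok.
All examples now run through 3 states with every (state, symbol) defined. Accept strings end in {1}, Reject strings end in {0,2}; accept={1}.

states=3 start=0 accept={1} delta: 0a->0 0b->0 0c->1 1a->1 1b->2 1c->2 2a->2 2b->0 2c->2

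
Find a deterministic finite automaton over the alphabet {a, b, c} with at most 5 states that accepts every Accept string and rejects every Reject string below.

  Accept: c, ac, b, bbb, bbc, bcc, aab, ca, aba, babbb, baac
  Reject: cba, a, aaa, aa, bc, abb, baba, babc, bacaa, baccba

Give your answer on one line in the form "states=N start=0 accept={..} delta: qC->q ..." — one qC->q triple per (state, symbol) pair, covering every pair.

states=3 start=0 accept={1,2} delta: 0a->0 0b->1 0c->1 1a->2 1b->0 1c->0 2a->0 2b->2 2c->0

Fold the examples into a partial DFA from state 0: repeatedly fix the first undefined (state, symbol) met by the shortest-then-alphabetical prefix, trying targets in increasing order and rejecting any under which an Accept and a Reject string meet in one state with the same remainder; add a state when all current targets are rejected. Accepting states are where Accept strings end.
a: 0a undefined. 0a->0: ok.
b: 0b undefined. 0b->0: no, c/bc meet in 0 with "c" left. Open state 1: 0b->1.
c: 0c undefined. 0c->0: no, c/a meet in 0. 0c->1: ok.
ba: 1a undefined. 1a->0: no, ca/a meet in 0. 1a->1: no, bbc/babc meet in 1 with "bc" left. Open state 2: 1a->2.
bb: 1b undefined. 1b->0: ok.
bc: 1c undefined. 1c->0: ok.
baa: 2a undefined. 2a->0: ok.
bab: 2b undefined. 2b->0: no, c/babc meet in 1. 2b->1: no, ca/baba meet in 2. 2b->2: ok.
bac: 2c undefined. 2c->0: ok.
All examples now run through 3 states with every (state, symbol) defined. Accept strings end in {1,2}, Reject strings end in {0}; accept={1,2}.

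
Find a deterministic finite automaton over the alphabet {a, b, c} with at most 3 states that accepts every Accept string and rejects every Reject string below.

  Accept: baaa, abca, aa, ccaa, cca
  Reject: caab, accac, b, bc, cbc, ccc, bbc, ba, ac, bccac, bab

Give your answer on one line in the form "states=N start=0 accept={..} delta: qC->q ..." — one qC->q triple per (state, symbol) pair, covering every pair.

states=3 start=0 accept={0} delta: 0a->0 0b->1 0c->1 1a->2 1b->0 1c->2 2a->0 2b->1 2c->1

Fold the examples into a partial DFA from state 0: repeatedly fix the first undefined (state, symbol) met by the shortest-then-alphabetical prefix, trying targets in increasing order and rejecting any under which an Accept and a Reject string meet in one state with the same remainder; add a state when all current targets are rejected. Accepting states are where Accept strings end.
a: 0a undefined. 0a->0: ok.
b: 0b undefined. 0b->0: no, baaa/b meet in 0. Open state 1: 0b->1.
c: 0c undefined. 0c->0: no, aa/accac meet in 0. 0c->1: ok.
ba: 1a undefined. 1a->0: no, baaa/ba meet in 0. 1a->1: no, baaa/b meet in 1. Open state 2: 1a->2.
bb: 1b undefined. 1b->0: ok.
bc: 1c undefined. 1c->0: no, abca/bc meet in 0. 1c->1: no, abca/ba meet in 2. 1c->2: ok.
baa: 2a undefined. 2a->0: ok.
bab: 2b undefined. 2b->0: no, baaa/bab meet in 0. 2b->1: ok.
bcc: 2c undefined. 2c->0: no, baaa/ccc meet in 0. 2c->1: ok.
All examples now run through 3 states with every (state, symbol) defined. Accept strings end in {0}, Reject strings end in {1,2}; accept={0}.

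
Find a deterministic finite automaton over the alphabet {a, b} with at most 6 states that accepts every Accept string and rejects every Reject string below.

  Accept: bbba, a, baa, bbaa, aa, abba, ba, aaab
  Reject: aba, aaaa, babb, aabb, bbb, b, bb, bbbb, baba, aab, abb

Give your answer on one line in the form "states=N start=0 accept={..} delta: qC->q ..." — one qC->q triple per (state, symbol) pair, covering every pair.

State merging on the prefix tree: take the shortest (then alphabetical) example prefix whose next move is undefined and point that move at state 0, else 1, else 2, ...; a target is out if some Accept/Reject pair would then sit in one state with the same input left (inseparable). If every existing state is out, open a new one.
a: 0a undefined. 0a->0: no, a/aaaa meet in 0. Open state 1: 0a->1.
b: 0b undefined. 0b->0: ok.
aa: 1a undefined. 1a->0: no, baa/aaaa meet in 0. 1a->1: no, bbba/aaaa meet in 1. Open state 2: 1a->2.
ab: 1b undefined. 1b->0: no, bbba/aba meet in 1. 1b->1: no, bbba/babb meet in 1. 1b->2: ok.
aaa: 2a undefined. 2a->0: no, bbba/aaaa meet in 1. 2a->1: no, bbba/aba meet in 1. 2a->2: no, baa/aba meet in 2. Open state 3: 2a->3.
aab: 2b undefined. 2b->0: ok.
aaaa: 3a undefined. 3a->0: ok.
aaab: 3b undefined. 3b->0: no, aaab/aaaa meet in 0. 3b->1: ok.
All examples now run through 4 states with every (state, symbol) defined. Accept strings end in {1,2}, Reject strings end in {0,3}; accept={1,2}.

states=4 start=0 accept={1,2} delta: 0a->1 0b->0 1a->2 1b->2 2a->3 2b->0 3a->0 3b->1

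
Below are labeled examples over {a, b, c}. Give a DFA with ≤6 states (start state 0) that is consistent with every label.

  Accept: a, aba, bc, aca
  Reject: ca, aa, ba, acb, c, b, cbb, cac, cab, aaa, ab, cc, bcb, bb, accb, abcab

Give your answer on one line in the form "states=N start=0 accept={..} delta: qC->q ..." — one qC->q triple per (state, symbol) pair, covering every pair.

states=4 start=0 accept={1} delta: 0a->1 0b->2 0c->3 1a->2 1b->0 1c->0 2a->0 2b->0 2c->1 3a->0 3b->0 3c->0

Fold the examples into a partial DFA from state 0: repeatedly fix the first undefined (state, symbol) met by the shortest-then-alphabetical prefix, trying targets in increasing order and rejecting any under which an Accept and a Reject string meet in one state with the same remainder; add a state when all current targets are rejected. Accepting states are where Accept strings end.
a: 0a undefined. 0a->0: no, a/aa meet in 0. Open state 1: 0a->1.
b: 0b undefined. 0b->0: no, a/ba meet in 1. 0b->1: no, a/b meet in 1. Open state 2: 0b->2.
c: 0c undefined. 0c->0: no, a/ca meet in 1. 0c->1: no, a/c meet in 1. 0c->2: no, bc/cc meet in 2 with "c" left. Open state 3: 0c->3.
aa: 1a undefined. 1a->0: no, a/aaa meet in 1. 1a->1: no, a/aa meet in 1. 1a->2: ok.
ab: 1b undefined. 1b->0: ok.
ac: 1c undefined. 1c->0: ok.
ba: 2a undefined. 2a->0: ok.
bb: 2b undefined. 2b->0: ok.
bc: 2c undefined. 2c->0: no, bc/ba meet in 0. 2c->1: ok.
ca: 3a undefined. 3a->0: ok.
cb: 3b undefined. 3b->0: ok.
cc: 3c undefined. 3c->0: ok.
All examples now run through 4 states with every (state, symbol) defined. Accept strings end in {1}, Reject strings end in {0,2,3}; accept={1}.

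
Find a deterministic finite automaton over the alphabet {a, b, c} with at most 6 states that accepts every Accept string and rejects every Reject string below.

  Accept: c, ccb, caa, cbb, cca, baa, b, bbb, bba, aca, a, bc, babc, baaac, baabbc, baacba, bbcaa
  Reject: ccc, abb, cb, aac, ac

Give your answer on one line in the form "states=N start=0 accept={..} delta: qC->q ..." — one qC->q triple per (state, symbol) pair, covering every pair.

states=5 start=0 accept={0,1,2} delta: 0a->1 0b->0 0c->2 1a->2 1b->3 1c->3 2a->0 2b->4 2c->4 3a->0 3b->3 3c->0 4a->0 4b->0 4c->3

Fold the examples into a partial DFA from state 0: repeatedly fix the first undefined (state, symbol) met by the shortest-then-alphabetical prefix, trying targets in increasing order and rejecting any under which an Accept and a Reject string meet in one state with the same remainder; add a state when all current targets are rejected. Accepting states are where Accept strings end.
a: 0a undefined. 0a->0: no, c/aac meet in 0 with "c" left. Open state 1: 0a->1.
b: 0b undefined. 0b->0: ok.
c: 0c undefined. 0c->0: no, c/ccc meet in 0. 0c->1: no, cbb/abb meet in 1 with "bb" left. Open state 2: 0c->2.
aa: 1a undefined. 1a->0: no, c/aac meet in 2. 1a->1: no, baaac/aac meet in 1 with "c" left. 1a->2: ok.
ab: 1b undefined. 1b->0: no, b/abb meet in 0. 1b->1: no, bba/abb meet in 1. 1b->2: no, babc/aac meet in 2 with "c" left. Open state 3: 1b->3.
ac: 1c undefined. 1c->0: no, b/ac meet in 0. 1c->1: no, bba/ac meet in 1. 1c->2: no, c/ac meet in 2. 1c->3: ok.
ca: 2a undefined. 2a->0: ok.
cb: 2b undefined. 2b->0: no, cbb/cb meet in 0. 2b->1: no, caa/cb meet in 1. 2b->2: no, c/cb meet in 2. 2b->3: no, cbb/abb meet in 3 with "b" left. Open state 4: 2b->4.
cc: 2c undefined. 2c->0: no, c/ccc meet in 2. 2c->1: no, ccb/ccc meet in 3. 2c->2: no, c/ccc meet in 2. 2c->3: no, ccb/abb meet in 3 with "b" left. 2c->4: ok.
abb: 3b undefined. 3b->0: no, b/abb meet in 0. 3b->1: no, caa/abb meet in 1. 3b->2: no, c/abb meet in 2. 3b->3: ok.
aca: 3a undefined. 3a->0: ok.
cbb: 4b undefined. 4b->0: ok.
cca: 4a undefined. 4a->0: ok.
ccc: 4c undefined. 4c->0: no, ccb/ccc meet in 0. 4c->1: no, caa/ccc meet in 1. 4c->2: no, c/ccc meet in 2. 4c->3: ok.
babc: 3c undefined. 3c->0: ok.
All examples now run through 5 states with every (state, symbol) defined. Accept strings end in {0,1,2}, Reject strings end in {3,4}; accept={0,1,2}.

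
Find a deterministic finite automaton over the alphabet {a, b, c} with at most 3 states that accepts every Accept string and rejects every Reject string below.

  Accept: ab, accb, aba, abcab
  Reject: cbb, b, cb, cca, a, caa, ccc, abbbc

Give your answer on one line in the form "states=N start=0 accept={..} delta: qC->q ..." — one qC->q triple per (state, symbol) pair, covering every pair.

Grow the machine one transition at a time. Run the examples from 0; the earliest place one falls off (shortest prefix, ties alphabetical) gets sent to the lowest-numbered state that keeps every Accept/Reject pair distinguishable — a pair clashes when both reach the same state with identical unread suffix — and to a fresh state only if none does.
a: 0a undefined. 0a->0: no, ab/b meet in 0 with "b" left. Open state 1: 0a->1.
b: 0b undefined. 0b->0: ok.
c: 0c undefined. 0c->0: ok.
ab: 1b undefined. 1b->0: no, ab/cbb meet in 0. 1b->1: no, ab/cca meet in 1. Open state 2: 1b->2.
ac: 1c undefined. 1c->0: no, accb/cbb meet in 0. 1c->1: ok.
aba: 2a undefined. 2a->0: no, aba/cbb meet in 0. 2a->1: no, aba/cca meet in 1. 2a->2: ok.
abb: 2b undefined. 2b->0: ok.
abc: 2c undefined. 2c->0: ok.
caa: 1a undefined. 1a->0: ok.
All examples now run through 3 states with every (state, symbol) defined. Accept strings end in {2}, Reject strings end in {0,1}; accept={2}.

states=3 start=0 accept={2} delta: 0a->1 0b->0 0c->0 1a->0 1b->2 1c->1 2a->2 2b->0 2c->0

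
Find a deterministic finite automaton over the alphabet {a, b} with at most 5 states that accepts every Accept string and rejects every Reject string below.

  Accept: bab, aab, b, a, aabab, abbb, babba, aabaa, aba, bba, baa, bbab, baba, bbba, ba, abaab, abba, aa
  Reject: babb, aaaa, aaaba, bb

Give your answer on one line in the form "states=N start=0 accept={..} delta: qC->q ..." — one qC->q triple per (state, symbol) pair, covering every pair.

states=5 start=0 accept={1,2,4} delta: 0a->1 0b->1 1a->2 1b->3 2a->4 2b->1 3a->2 3b->0 4a->0 4b->4

Grow the machine one transition at a time. Run the examples from 0; the earliest place one falls off (shortest prefix, ties alphabetical) gets sent to the lowest-numbered state that keeps every Accept/Reject pair distinguishable — a pair clashes when both reach the same state with identical unread suffix — and to a fresh state only if none does.
a: 0a undefined. 0a->0: no, a/aaaa meet in 0. Open state 1: 0a->1.
b: 0b undefined. 0b->0: no, b/bb meet in 0. 0b->1: ok.
aa: 1a undefined. 1a->0: no, babba/aaaba meet in 1 with "ba" left. 1a->1: no, bab/bb meet in 1 with "b" left. Open state 2: 1a->2.
ab: 1b undefined. 1b->0: no, abbb/bb meet in 0. 1b->1: no, b/bb meet in 1. 1b->2: no, abbb/babb meet in 2 with "bb" left. Open state 3: 1b->3.
aaa: 2a undefined. 2a->0: no, b/aaaa meet in 1. 2a->1: no, aba/aaaba meet in 3 with "a" left. 2a->2: no, baa/aaaa meet in 2. 2a->3: no, aba/aaaa meet in 3 with "a" left. Open state 4: 2a->4.
aab: 2b undefined. 2b->0: no, b/babb meet in 1. 2b->1: ok.
aba: 3a undefined. 3a->0: no, abaab/babb meet in 3. 3a->1: no, bbab/babb meet in 3. 3a->2: ok.
abb: 3b undefined. 3b->0: ok.
aaaa: 4a undefined. 4a->0: ok.
aaab: 4b undefined. 4b->0: no, bab/aaaba meet in 1. 4b->1: no, babba/aaaba meet in 2. 4b->2: no, aabaa/aaaba meet in 4. 4b->3: no, babba/aaaba meet in 2. 4b->4: ok.
All examples now run through 5 states with every (state, symbol) defined. Accept strings end in {1,2,4}, Reject strings end in {0,3}; accept={1,2,4}.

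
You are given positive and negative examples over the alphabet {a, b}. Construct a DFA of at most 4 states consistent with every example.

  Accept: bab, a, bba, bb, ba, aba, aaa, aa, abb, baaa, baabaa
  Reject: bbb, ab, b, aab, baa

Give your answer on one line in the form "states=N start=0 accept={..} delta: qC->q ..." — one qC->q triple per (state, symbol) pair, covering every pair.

Fold the examples into a partial DFA from state 0: repeatedly fix the first undefined (state, symbol) met by the shortest-then-alphabetical prefix, trying targets in increasing order and rejecting any under which an Accept and a Reject string meet in one state with the same remainder; add a state when all current targets are rejected. Accepting states are where Accept strings end.
a: 0a undefined. 0a->0: ok.
b: 0b undefined. 0b->0: no, bab/bbb meet in 0. Open state 1: 0b->1.
ba: 1a undefined. 1a->0: no, bab/ab meet in 1. 1a->1: no, ba/ab meet in 1. Open state 2: 1a->2.
bb: 1b undefined. 1b->0: ok.
baa: 2a undefined. 2a->0: no, a/baa meet in 0. 2a->1: ok.
bab: 2b undefined. 2b->0: ok.
All examples now run through 3 states with every (state, symbol) defined. Accept strings end in {0,2}, Reject strings end in {1}; accept={0,2}.

states=3 start=0 accept={0,2} delta: 0a->0 0b->1 1a->2 1b->0 2a->1 2b->0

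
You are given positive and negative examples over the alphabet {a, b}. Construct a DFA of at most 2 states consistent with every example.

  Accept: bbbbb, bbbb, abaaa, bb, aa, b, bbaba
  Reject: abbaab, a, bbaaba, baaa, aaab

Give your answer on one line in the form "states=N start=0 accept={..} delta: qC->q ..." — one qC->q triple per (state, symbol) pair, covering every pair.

states=2 start=0 accept={0} delta: 0a->1 0b->0 1a->0 1b->1

State merging on the prefix tree: take the shortest (then alphabetical) example prefix whose next move is undefined and point that move at state 0, else 1, else 2, ...; a target is out if some Accept/Reject pair would then sit in one state with the same input left (inseparable). If every existing state is out, open a new one.
a: 0a undefined. 0a->0: no, abaaa/baaa meet in 0 with "baaa" left. Open state 1: 0a->1.
b: 0b undefined. 0b->0: ok.
aa: 1a undefined. 1a->0: ok.
ab: 1b undefined. 1b->0: no, bbbbb/abbaab meet in 0. 1b->1: ok.
All examples now run through 2 states with every (state, symbol) defined. Accept strings end in {0}, Reject strings end in {1}; accept={0}.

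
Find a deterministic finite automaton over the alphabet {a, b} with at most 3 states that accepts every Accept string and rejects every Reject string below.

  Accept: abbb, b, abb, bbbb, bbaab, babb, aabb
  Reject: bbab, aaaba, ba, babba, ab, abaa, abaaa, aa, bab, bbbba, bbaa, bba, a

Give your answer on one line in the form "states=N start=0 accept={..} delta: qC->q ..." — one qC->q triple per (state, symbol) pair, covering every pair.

Grow the machine one transition at a time. Run the examples from 0; the earliest place one falls off (shortest prefix, ties alphabetical) gets sent to the lowest-numbered state that keeps every Accept/Reject pair distinguishable — a pair clashes when both reach the same state with identical unread suffix — and to a fresh state only if none does.
a: 0a undefined. 0a->0: no, b/ab meet in 0 with "b" left. Open state 1: 0a->1.
b: 0b undefined. 0b->0: ok.
aa: 1a undefined. 1a->0: no, b/aa meet in 0. 1a->1: no, bbaab/bbab meet in 1 with "b" left. Open state 2: 1a->2.
ab: 1b undefined. 1b->0: no, abbb/bbab meet in 0. 1b->1: no, abbb/bbab meet in 1. 1b->2: ok.
aaa: 2a undefined. 2a->0: ok.
aab: 2b undefined. 2b->0: ok.
All examples now run through 3 states with every (state, symbol) defined. Accept strings end in {0}, Reject strings end in {1,2}; accept={0}.

states=3 start=0 accept={0} delta: 0a->1 0b->0 1a->2 1b->2 2a->0 2b->0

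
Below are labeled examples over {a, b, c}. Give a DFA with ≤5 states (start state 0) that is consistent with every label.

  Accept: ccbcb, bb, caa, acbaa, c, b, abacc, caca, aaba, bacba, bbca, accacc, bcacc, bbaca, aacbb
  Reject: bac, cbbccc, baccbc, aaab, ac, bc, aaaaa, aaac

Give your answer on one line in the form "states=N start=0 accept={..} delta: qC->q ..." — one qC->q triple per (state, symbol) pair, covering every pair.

states=5 start=0 accept={0,1,2} delta: 0a->1 0b->1 0c->0 1a->2 1b->1 1c->3 2a->4 2b->0 2c->3 3a->0 3b->0 3c->1 4a->2 4b->3 4c->3

Fold the examples into a partial DFA from state 0: repeatedly fix the first undefined (state, symbol) met by the shortest-then-alphabetical prefix, trying targets in increasing order and rejecting any under which an Accept and a Reject string meet in one state with the same remainder; add a state when all current targets are rejected. Accepting states are where Accept strings end.
a: 0a undefined. 0a->0: no, c/ac meet in 0 with "c" left. Open state 1: 0a->1.
b: 0b undefined. 0b->0: no, c/bc meet in 0 with "c" left. 0b->1: ok.
c: 0c undefined. 0c->0: ok.
aa: 1a undefined. 1a->0: no, bb/aaab meet in 1 with "b" left. 1a->1: no, bb/aaab meet in 1 with "b" left. Open state 2: 1a->2.
ab: 1b undefined. 1b->0: no, bb/cbbccc meet in 0. 1b->1: ok.
ac: 1c undefined. 1c->0: no, c/cbbccc meet in 0. 1c->1: no, ccbcb/cbbccc meet in 1. 1c->2: no, caa/ac meet in 2. Open state 3: 1c->3.
aaa: 2a undefined. 2a->0: no, bb/aaab meet in 1. 2a->1: no, bb/aaab meet in 1. 2a->2: no, caa/aaaaa meet in 2. 2a->3: no, ccbcb/aaab meet in 3 with "b" left. Open state 4: 2a->4.
aab: 2b undefined. 2b->0: ok.
aac: 2c undefined. 2c->0: no, c/bac meet in 0. 2c->1: no, bb/bac meet in 1. 2c->2: no, caa/bac meet in 2. 2c->3: ok.
acb: 3b undefined. 3b->0: ok.
acc: 3c undefined. 3c->0: no, ccbcb/cbbccc meet in 0. 3c->1: ok.
bca: 3a undefined. 3a->0: ok.
aaaa: 4a undefined. 4a->0: no, bb/aaaaa meet in 1. 4a->1: no, caa/aaaaa meet in 2. 4a->2: ok.
aaab: 4b undefined. 4b->0: no, ccbcb/aaab meet in 0. 4b->1: no, bb/aaab meet in 1. 4b->2: no, caa/aaab meet in 2. 4b->3: ok.
aaac: 4c undefined. 4c->0: no, ccbcb/aaac meet in 0. 4c->1: no, bb/aaac meet in 1. 4c->2: no, caa/aaac meet in 2. 4c->3: ok.
All examples now run through 5 states with every (state, symbol) defined. Accept strings end in {0,1,2}, Reject strings end in {3,4}; accept={0,1,2}.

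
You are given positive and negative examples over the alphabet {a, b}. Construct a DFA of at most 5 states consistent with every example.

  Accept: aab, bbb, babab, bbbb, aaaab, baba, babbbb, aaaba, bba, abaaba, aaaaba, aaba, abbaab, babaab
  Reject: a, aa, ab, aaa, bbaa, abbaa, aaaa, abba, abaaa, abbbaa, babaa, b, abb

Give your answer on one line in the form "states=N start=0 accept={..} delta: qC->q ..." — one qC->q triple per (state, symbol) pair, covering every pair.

State merging on the prefix tree: take the shortest (then alphabetical) example prefix whose next move is undefined and point that move at state 0, else 1, else 2, ...; a target is out if some Accept/Reject pair would then sit in one state with the same input left (inseparable). If every existing state is out, open a new one.
a: 0a undefined. 0a->0: no, aab/ab meet in 0 with "b" left. Open state 1: 0a->1.
b: 0b undefined. 0b->0: no, bbb/b meet in 0. 0b->1: no, bbb/abb meet in 1 with "bb" left. Open state 2: 0b->2.
aa: 1a undefined. 1a->0: no, aab/b meet in 2. 1a->1: no, aab/ab meet in 1 with "b" left. 1a->2: ok.
ab: 1b undefined. 1b->0: ok.
ba: 2a undefined. 2a->0: no, babab/aa meet in 2. 2a->1: no, babab/ab meet in 0. 2a->2: ok.
bb: 2b undefined. 2b->0: no, aab/ab meet in 0. 2b->1: no, aab/a meet in 1. 2b->2: no, aab/aa meet in 2. Open state 3: 2b->3.
bba: 3a undefined. 3a->0: no, babab/aa meet in 2. 3a->1: no, babab/ab meet in 0. 3a->2: no, baba/aa meet in 2. 3a->3: no, aab/bbaa meet in 3. Open state 4: 3a->4.
bbb: 3b undefined. 3b->0: no, bbb/ab meet in 0. 3b->1: no, bbb/a meet in 1. 3b->2: no, bbb/aa meet in 2. 3b->3: ok.
bbaa: 4a undefined. 4a->0: no, babaab/aa meet in 2. 4a->1: no, babaab/ab meet in 0. 4a->2: ok.
babab: 4b undefined. 4b->0: no, babab/ab meet in 0. 4b->1: no, babab/a meet in 1. 4b->2: no, babab/aa meet in 2. 4b->3: ok.
All examples now run through 5 states with every (state, symbol) defined. Accept strings end in {3,4}, Reject strings end in {0,1,2}; accept={3,4}.

states=5 start=0 accept={3,4} delta: 0a->1 0b->2 1a->2 1b->0 2a->2 2b->3 3a->4 3b->3 4a->2 4b->3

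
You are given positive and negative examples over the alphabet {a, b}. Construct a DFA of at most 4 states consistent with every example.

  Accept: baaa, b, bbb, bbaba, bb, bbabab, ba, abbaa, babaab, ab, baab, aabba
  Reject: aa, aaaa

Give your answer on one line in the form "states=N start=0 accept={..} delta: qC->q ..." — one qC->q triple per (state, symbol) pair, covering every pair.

states=2 start=0 accept={1} delta: 0a->0 0b->1 1a->1 1b->1

Grow the machine one transition at a time. Run the examples from 0; the earliest place one falls off (shortest prefix, ties alphabetical) gets sent to the lowest-numbered state that keeps every Accept/Reject pair distinguishable — a pair clashes when both reach the same state with identical unread suffix — and to a fresh state only if none does.
a: 0a undefined. 0a->0: ok.
b: 0b undefined. 0b->0: no, baaa/aa meet in 0. Open state 1: 0b->1.
ba: 1a undefined. 1a->0: no, baaa/aa meet in 0. 1a->1: ok.
bb: 1b undefined. 1b->0: no, bb/aa meet in 0. 1b->1: ok.
All examples now run through 2 states with every (state, symbol) defined. Accept strings end in {1}, Reject strings end in {0}; accept={1}.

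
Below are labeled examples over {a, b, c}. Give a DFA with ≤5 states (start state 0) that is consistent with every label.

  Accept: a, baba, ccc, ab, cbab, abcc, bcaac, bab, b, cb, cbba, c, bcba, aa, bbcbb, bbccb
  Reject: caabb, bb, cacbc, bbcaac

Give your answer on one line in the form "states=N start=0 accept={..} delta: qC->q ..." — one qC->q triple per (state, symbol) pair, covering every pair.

states=4 start=0 accept={0,1,3} delta: 0a->0 0b->1 0c->0 1a->0 1b->2 1c->2 2a->0 2b->0 2c->3 3a->3 3b->0 3c->2

State merging on the prefix tree: take the shortest (then alphabetical) example prefix whose next move is undefined and point that move at state 0, else 1, else 2, ...; a target is out if some Accept/Reject pair would then sit in one state with the same input left (inseparable). If every existing state is out, open a new one.
a: 0a undefined. 0a->0: ok.
b: 0b undefined. 0b->0: no, a/bb meet in 0. Open state 1: 0b->1.
c: 0c undefined. 0c->0: ok.
ba: 1a undefined. 1a->0: ok.
bb: 1b undefined. 1b->0: no, a/caabb meet in 0. 1b->1: no, ab/caabb meet in 1. Open state 2: 1b->2.
bc: 1c undefined. 1c->0: no, a/cacbc meet in 0. 1c->1: no, ab/cacbc meet in 1. 1c->2: ok.
bbc: 2c undefined. 2c->0: no, a/bbcaac meet in 0. 2c->1: no, a/bbcaac meet in 0. 2c->2: no, abcc/caabb meet in 2. Open state 3: 2c->3.
bca: 2a undefined. 2a->0: ok.
bcb: 2b undefined. 2b->0: ok.
bbca: 3a undefined. 3a->0: no, a/bbcaac meet in 0. 3a->1: no, a/bbcaac meet in 0. 3a->2: no, a/bbcaac meet in 0. 3a->3: ok.
bbcb: 3b undefined. 3b->0: ok.
bbcc: 3c undefined. 3c->0: no, a/bbcaac meet in 0. 3c->1: no, ab/bbcaac meet in 1. 3c->2: ok.
All examples now run through 4 states with every (state, symbol) defined. Accept strings end in {0,1,3}, Reject strings end in {2}; accept={0,1,3}.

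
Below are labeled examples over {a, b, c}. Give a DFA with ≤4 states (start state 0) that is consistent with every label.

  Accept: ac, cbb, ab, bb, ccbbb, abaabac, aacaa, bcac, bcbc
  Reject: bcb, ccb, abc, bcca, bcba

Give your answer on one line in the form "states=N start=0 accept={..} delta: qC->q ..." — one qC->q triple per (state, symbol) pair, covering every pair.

Fold the examples into a partial DFA from state 0: repeatedly fix the first undefined (state, symbol) met by the shortest-then-alphabetical prefix, trying targets in increasing order and rejecting any under which an Accept and a Reject string meet in one state with the same remainder; add a state when all current targets are rejected. Accepting states are where Accept strings end.
a: 0a undefined. 0a->0: ok.
b: 0b undefined. 0b->0: no, ac/abc meet in 0 with "c" left. Open state 1: 0b->1.
c: 0c undefined. 0c->0: no, ab/ccb meet in 1. 0c->1: ok.
bb: 1b undefined. 1b->0: ok.
bc: 1c undefined. 1c->0: no, ac/bcb meet in 1. 1c->1: no, ac/abc meet in 1. Open state 2: 1c->2.
aba: 1a undefined. 1a->0: ok.
bca: 2a undefined. 2a->0: ok.
bcb: 2b undefined. 2b->0: no, bb/bcb meet in 0. 2b->1: no, ac/bcb meet in 1. 2b->2: no, bb/bcba meet in 0. Open state 3: 2b->3.
bcc: 2c undefined. 2c->0: no, bb/bcca meet in 0. 2c->1: no, bb/bcca meet in 0. 2c->2: no, bb/bcca meet in 0. 2c->3: ok.
bcba: 3a undefined. 3a->0: no, bb/bcca meet in 0. 3a->1: no, ac/bcca meet in 1. 3a->2: ok.
bcbc: 3c undefined. 3c->0: ok.
ccbb: 3b undefined. 3b->0: ok.
All examples now run through 4 states with every (state, symbol) defined. Accept strings end in {0,1}, Reject strings end in {2,3}; accept={0,1}.

states=4 start=0 accept={0,1} delta: 0a->0 0b->1 0c->1 1a->0 1b->0 1c->2 2a->0 2b->3 2c->3 3a->2 3b->0 3c->0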